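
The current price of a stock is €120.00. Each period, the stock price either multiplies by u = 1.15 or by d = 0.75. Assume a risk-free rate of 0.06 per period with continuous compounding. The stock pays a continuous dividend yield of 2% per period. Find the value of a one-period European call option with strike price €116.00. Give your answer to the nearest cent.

Per-period risk-free factor R = e^0.06 = 1.0618; dividend-adjusted growth = e^(0.06−0.02) = 1.0408.
Risk-neutral probability p = (1.0408 − 0.75)/(1.15 − 0.75) = 0.2908/0.4000 = 0.7270
Terminal stock prices: S_u = 138, S_d = 90
Terminal payoffs (S − K): max(22, 0) = 22, max(-26, 0) = 0
Node 0 (S = 120): V_0 = e^(−0.06)·[0.7270·22.0000 + 0.2730·0.0000] = 15.0631

€15.06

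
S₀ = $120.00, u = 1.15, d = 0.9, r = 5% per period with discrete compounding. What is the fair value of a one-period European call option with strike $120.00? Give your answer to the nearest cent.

Risk-neutral probability p = (1 + 0.05 − 0.9)/(1.15 − 0.9) = 0.1500/0.2500 = 0.6000
Terminal stock prices: S_u = 138, S_d = 108
Terminal payoffs (S − K): max(18, 0) = 18, max(-12, 0) = 0
Node 0 (S = 120): V_0 = 1/1.05·[0.6000·18.0000 + 0.4000·0.0000] = 10.2857

$10.29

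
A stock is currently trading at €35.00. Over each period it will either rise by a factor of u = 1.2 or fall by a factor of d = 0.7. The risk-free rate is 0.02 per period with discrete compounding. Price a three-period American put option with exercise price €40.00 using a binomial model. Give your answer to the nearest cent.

Risk-neutral probability p = (1 + 0.02 − 0.7)/(1.2 − 0.7) = 0.3200/0.5000 = 0.6400
Terminal stock prices: S_uuu = 60.48, S_uud = 35.28, S_udd = 20.58, S_ddd = 12
Terminal payoffs (K − S): max(-20.48, 0) = 0, max(4.72, 0) = 4.72, max(19.42, 0) = 19.42, max(28, 0) = 28
Node uu (S = 50.4): continuation = 1/1.02·[0.6400·0.0000 + 0.3600·4.7200] = 1.6659; exercise value = 0.0000 ≤ continuation, so V_uu = 1.6659
Node ud (S = 29.4): continuation = 1/1.02·[0.6400·4.7200 + 0.3600·19.4200] = 9.8157; exercise value = 10.6000 > continuation, so V_ud = 10.6000 (exercise)
Node dd (S = 17.15): continuation = 1/1.02·[0.6400·19.4200 + 0.3600·27.9950] = 22.0657; exercise value = 22.8500 > continuation, so V_dd = 22.8500 (exercise)
Node u (S = 42): continuation = 1/1.02·[0.6400·1.6659 + 0.3600·10.6000] = 4.7864; exercise value = 0.0000 ≤ continuation, so V_u = 4.7864
Node d (S = 24.5): continuation = 1/1.02·[0.6400·10.6000 + 0.3600·22.8500] = 14.7157; exercise value = 15.5000 > continuation, so V_d = 15.5000 (exercise)
Node 0 (S = 35): continuation = 1/1.02·[0.6400·4.7864 + 0.3600·15.5000] = 8.4738; exercise value = 5.0000 ≤ continuation, so V_0 = 8.4738

€8.47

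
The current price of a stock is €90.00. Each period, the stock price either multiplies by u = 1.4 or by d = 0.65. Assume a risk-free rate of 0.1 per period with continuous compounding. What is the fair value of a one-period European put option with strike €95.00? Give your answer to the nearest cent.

Risk-neutral probability p = (e^0.1 − 0.65)/(1.4 − 0.65) = 0.4552/0.7500 = 0.6069
Terminal stock prices: S_u = 126, S_d = 58.5
Terminal payoffs (K − S): max(-31, 0) = 0, max(36.5, 0) = 36.5
Node 0 (S = 90): V_0 = e^(−0.1)·[0.6069·0.0000 + 0.3931·36.5000] = 12.9829

€12.98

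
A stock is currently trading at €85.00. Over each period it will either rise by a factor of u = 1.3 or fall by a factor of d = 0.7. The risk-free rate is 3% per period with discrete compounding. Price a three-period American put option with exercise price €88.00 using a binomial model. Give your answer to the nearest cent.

Risk-neutral probability p = (1 + 0.03 − 0.7)/(1.3 − 0.7) = 0.3300/0.6000 = 0.5500
Terminal stock prices: S_uuu = 186.7, S_uud = 100.6, S_udd = 54.14, S_ddd = 29.15
Terminal payoffs (K − S): max(-98.75, 0) = 0, max(-12.55, 0) = 0, max(33.86, 0) = 33.86, max(58.85, 0) = 58.85
Node uu (S = 143.7): continuation = 1/1.03·[0.5500·0.0000 + 0.4500·0.0000] = 0.0000; exercise value = 0.0000 ≤ continuation, so V_uu = 0.0000
Node ud (S = 77.35): continuation = 1/1.03·[0.5500·0.0000 + 0.4500·33.8550] = 14.7910; exercise value = 10.6500 ≤ continuation, so V_ud = 14.7910
Node dd (S = 41.65): continuation = 1/1.03·[0.5500·33.8550 + 0.4500·58.8450] = 43.7869; exercise value = 46.3500 > continuation, so V_dd = 46.3500 (exercise)
Node u (S = 110.5): continuation = 1/1.03·[0.5500·0.0000 + 0.4500·14.7910] = 6.4621; exercise value = 0.0000 ≤ continuation, so V_u = 6.4621
Node d (S = 59.5): continuation = 1/1.03·[0.5500·14.7910 + 0.4500·46.3500] = 28.1481; exercise value = 28.5000 > continuation, so V_d = 28.5000 (exercise)
Node 0 (S = 85): continuation = 1/1.03·[0.5500·6.4621 + 0.4500·28.5000] = 15.9021; exercise value = 3.0000 ≤ continuation, so V_0 = 15.9021

€15.90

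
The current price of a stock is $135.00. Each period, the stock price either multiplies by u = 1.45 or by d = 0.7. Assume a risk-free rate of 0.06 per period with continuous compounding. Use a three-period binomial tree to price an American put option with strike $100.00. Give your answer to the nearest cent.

$8.92

Risk-neutral probability p = (e^0.06 − 0.7)/(1.45 − 0.7) = 0.3618/0.7500 = 0.4824
Terminal stock prices: S_uuu = 411.6, S_uud = 198.7, S_udd = 95.92, S_ddd = 46.3
Terminal payoffs (K − S): max(-311.6, 0) = 0, max(-98.69, 0) = 0, max(4.083, 0) = 4.083, max(53.7, 0) = 53.7
Node uu (S = 283.8): continuation = e^(−0.06)·[0.4824·0.0000 + 0.5176·0.0000] = 0.0000; exercise value = 0.0000 ≤ continuation, so V_uu = 0.0000
Node ud (S = 137): continuation = e^(−0.06)·[0.4824·0.0000 + 0.5176·4.0825] = 1.9899; exercise value = 0.0000 ≤ continuation, so V_ud = 1.9899
Node dd (S = 66.15): continuation = e^(−0.06)·[0.4824·4.0825 + 0.5176·53.6950] = 28.0265; exercise value = 33.8500 > continuation, so V_dd = 33.8500 (exercise)
Node u (S = 195.8): continuation = e^(−0.06)·[0.4824·0.0000 + 0.5176·1.9899] = 0.9699; exercise value = 0.0000 ≤ continuation, so V_u = 0.9699
Node d (S = 94.5): continuation = e^(−0.06)·[0.4824·1.9899 + 0.5176·33.8500] = 17.4030; exercise value = 5.5000 ≤ continuation, so V_d = 17.4030
Node 0 (S = 135): continuation = e^(−0.06)·[0.4824·0.9699 + 0.5176·17.4030] = 8.9231; exercise value = 0.0000 ≤ continuation, so V_0 = 8.9231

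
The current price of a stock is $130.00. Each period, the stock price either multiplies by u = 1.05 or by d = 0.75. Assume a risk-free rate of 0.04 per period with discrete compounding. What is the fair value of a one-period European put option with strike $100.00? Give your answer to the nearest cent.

Risk-neutral probability p = (1 + 0.04 − 0.75)/(1.05 − 0.75) = 0.2900/0.3000 = 0.9667
Terminal stock prices: S_u = 136.5, S_d = 97.5
Terminal payoffs (K − S): max(-36.5, 0) = 0, max(2.5, 0) = 2.5
Node 0 (S = 130): V_0 = 1/1.04·[0.9667·0.0000 + 0.0333·2.5000] = 0.0801

$0.08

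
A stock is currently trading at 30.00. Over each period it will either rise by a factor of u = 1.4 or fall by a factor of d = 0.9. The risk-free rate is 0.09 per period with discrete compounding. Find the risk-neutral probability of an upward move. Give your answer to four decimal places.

p = 0.3800

Risk-neutral probability p = (1 + 0.09 − 0.9)/(1.4 − 0.9) = 0.1900/0.5000 = 0.3800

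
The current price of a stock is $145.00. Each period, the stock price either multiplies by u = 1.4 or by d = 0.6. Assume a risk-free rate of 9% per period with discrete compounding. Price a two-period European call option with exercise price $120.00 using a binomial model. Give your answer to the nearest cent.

Risk-neutral probability p = (1 + 0.09 − 0.6)/(1.4 − 0.6) = 0.4900/0.8000 = 0.6125
Terminal stock prices: S_uu = 284.2, S_ud = 121.8, S_dd = 52.2
Terminal payoffs (S − K): max(164.2, 0) = 164.2, max(1.8, 0) = 1.8, max(-67.8, 0) = 0
Node u (S = 203): V_u = 1/1.09·[0.6125·164.2000 + 0.3875·1.8000] = 92.9083
Node d (S = 87): V_d = 1/1.09·[0.6125·1.8000 + 0.3875·0.0000] = 1.0115
Node 0 (S = 145): V_0 = 1/1.09·[0.6125·92.9083 + 0.3875·1.0115] = 52.5672

$52.57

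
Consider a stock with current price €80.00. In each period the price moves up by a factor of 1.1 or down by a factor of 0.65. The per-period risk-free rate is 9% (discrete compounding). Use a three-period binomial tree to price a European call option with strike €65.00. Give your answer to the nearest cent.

Risk-neutral probability p = (1 + 0.09 − 0.65)/(1.1 − 0.65) = 0.4400/0.4500 = 0.9778
Terminal stock prices: S_uuu = 106.5, S_uud = 62.92, S_udd = 37.18, S_ddd = 21.97
Terminal payoffs (S − K): max(41.48, 0) = 41.48, max(-2.08, 0) = 0, max(-27.82, 0) = 0, max(-43.03, 0) = 0
Node uu (S = 96.8): V_uu = 1/1.09·[0.9778·41.4800 + 0.0222·0.0000] = 37.2094
Node ud (S = 57.2): V_ud = 1/1.09·[0.9778·0.0000 + 0.0222·0.0000] = 0.0000
Node dd (S = 33.8): V_dd = 1/1.09·[0.9778·0.0000 + 0.0222·0.0000] = 0.0000
Node u (S = 88): V_u = 1/1.09·[0.9778·37.2094 + 0.0222·0.0000] = 33.3784
Node d (S = 52): V_d = 1/1.09·[0.9778·0.0000 + 0.0222·0.0000] = 0.0000
Node 0 (S = 80): V_0 = 1/1.09·[0.9778·33.3784 + 0.0222·0.0000] = 29.9419

€29.94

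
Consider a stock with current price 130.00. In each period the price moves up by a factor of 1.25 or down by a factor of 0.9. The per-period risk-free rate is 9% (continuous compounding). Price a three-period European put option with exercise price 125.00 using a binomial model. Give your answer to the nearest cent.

Risk-neutral probability p = (e^0.09 − 0.9)/(1.25 − 0.9) = 0.1942/0.3500 = 0.5548
Terminal stock prices: S_uuu = 253.9, S_uud = 182.8, S_udd = 131.6, S_ddd = 94.77
Terminal payoffs (K − S): max(-128.9, 0) = 0, max(-57.81, 0) = 0, max(-6.625, 0) = 0, max(30.23, 0) = 30.23
Node uu (S = 203.1): V_uu = e^(−0.09)·[0.5548·0.0000 + 0.4452·0.0000] = 0.0000
Node ud (S = 146.2): V_ud = e^(−0.09)·[0.5548·0.0000 + 0.4452·0.0000] = 0.0000
Node dd (S = 105.3): V_dd = e^(−0.09)·[0.5548·0.0000 + 0.4452·30.2300] = 12.3005
Node u (S = 162.5): V_u = e^(−0.09)·[0.5548·0.0000 + 0.4452·0.0000] = 0.0000
Node d (S = 117): V_d = e^(−0.09)·[0.5548·0.0000 + 0.4452·12.3005] = 5.0050
Node 0 (S = 130): V_0 = e^(−0.09)·[0.5548·0.0000 + 0.4452·5.0050] = 2.0365

2.04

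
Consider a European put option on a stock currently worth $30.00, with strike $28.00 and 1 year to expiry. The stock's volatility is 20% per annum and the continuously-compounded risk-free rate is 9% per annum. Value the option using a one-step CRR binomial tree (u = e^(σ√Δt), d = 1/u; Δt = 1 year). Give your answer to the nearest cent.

$0.99

CRR parameters: u = e^(σ√Δt) = e^(0.2·√1) = 1.2214, d = 1/u = 0.8187
Per-period rate: rΔt = 0.09·1 = 0.09, so R = e^0.09 = 1.0942
Risk-neutral probability p = (e^0.09 − 0.8187)/(1.2214 − 0.8187) = 0.2754/0.4027 = 0.6840
Terminal stock prices: S_u = 36.64, S_d = 24.56
Terminal payoffs (K − S): max(-8.642, 0) = 0, max(3.438, 0) = 3.438
Node 0 (S = 30): V_0 = e^(−0.09)·[0.6840·0.0000 + 0.3160·3.4381] = 0.9928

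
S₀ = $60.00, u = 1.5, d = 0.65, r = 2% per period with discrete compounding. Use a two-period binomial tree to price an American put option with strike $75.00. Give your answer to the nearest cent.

Risk-neutral probability p = (1 + 0.02 − 0.65)/(1.5 − 0.65) = 0.3700/0.8500 = 0.4353
Terminal stock prices: S_uu = 135, S_ud = 58.5, S_dd = 25.35
Terminal payoffs (K − S): max(-60, 0) = 0, max(16.5, 0) = 16.5, max(49.65, 0) = 49.65
Node u (S = 90): continuation = 1/1.02·[0.4353·0.0000 + 0.5647·16.5000] = 9.1349; exercise value = 0.0000 ≤ continuation, so V_u = 9.1349
Node d (S = 39): continuation = 1/1.02·[0.4353·16.5000 + 0.5647·49.6500] = 34.5294; exercise value = 36.0000 > continuation, so V_d = 36.0000 (exercise)
Node 0 (S = 60): continuation = 1/1.02·[0.4353·9.1349 + 0.5647·36.0000] = 23.8292; exercise value = 15.0000 ≤ continuation, so V_0 = 23.8292

$23.83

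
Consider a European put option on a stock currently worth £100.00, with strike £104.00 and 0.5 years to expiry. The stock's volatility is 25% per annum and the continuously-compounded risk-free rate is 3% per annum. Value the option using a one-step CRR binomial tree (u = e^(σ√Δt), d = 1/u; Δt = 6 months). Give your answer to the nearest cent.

£9.98

CRR parameters: u = e^(σ√Δt) = e^(0.25·√0.5) = 1.1934, d = 1/u = 0.8380
Per-period rate: rΔt = 0.03·0.5 = 0.015, so R = e^0.015 = 1.0151
Risk-neutral probability p = (e^0.015 − 0.8380)/(1.1934 − 0.8380) = 0.1771/0.3554 = 0.4984
Terminal stock prices: S_u = 119.3, S_d = 83.8
Terminal payoffs (K − S): max(-15.34, 0) = 0, max(20.2, 0) = 20.2
Node 0 (S = 100): V_0 = e^(−0.015)·[0.4984·0.0000 + 0.5016·20.2033] = 9.9822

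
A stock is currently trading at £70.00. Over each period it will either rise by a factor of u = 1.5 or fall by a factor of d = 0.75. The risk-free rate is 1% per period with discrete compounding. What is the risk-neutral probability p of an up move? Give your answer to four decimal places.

p = 0.3467

Risk-neutral probability p = (1 + 0.01 − 0.75)/(1.5 − 0.75) = 0.2600/0.7500 = 0.3467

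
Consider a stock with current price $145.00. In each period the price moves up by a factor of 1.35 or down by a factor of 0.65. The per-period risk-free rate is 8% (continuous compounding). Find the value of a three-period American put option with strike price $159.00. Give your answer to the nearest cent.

$29.16

Risk-neutral probability p = (e^0.08 − 0.65)/(1.35 − 0.65) = 0.4333/0.7000 = 0.6190
Terminal stock prices: S_uuu = 356.8, S_uud = 171.8, S_udd = 82.7, S_ddd = 39.82
Terminal payoffs (K − S): max(-197.8, 0) = 0, max(-12.77, 0) = 0, max(76.3, 0) = 76.3, max(119.2, 0) = 119.2
Node uu (S = 264.3): continuation = e^(−0.08)·[0.6190·0.0000 + 0.3810·0.0000] = 0.0000; exercise value = 0.0000 ≤ continuation, so V_uu = 0.0000
Node ud (S = 127.2): continuation = e^(−0.08)·[0.6190·0.0000 + 0.3810·76.2956] = 26.8350; exercise value = 31.7625 > continuation, so V_ud = 31.7625 (exercise)
Node dd (S = 61.26): continuation = e^(−0.08)·[0.6190·76.2956 + 0.3810·119.1794] = 85.5130; exercise value = 97.7375 > continuation, so V_dd = 97.7375 (exercise)
Node u (S = 195.8): continuation = e^(−0.08)·[0.6190·0.0000 + 0.3810·31.7625] = 11.1716; exercise value = 0.0000 ≤ continuation, so V_u = 11.1716
Node d (S = 94.25): continuation = e^(−0.08)·[0.6190·31.7625 + 0.3810·97.7375] = 52.5255; exercise value = 64.7500 > continuation, so V_d = 64.7500 (exercise)
Node 0 (S = 145): continuation = e^(−0.08)·[0.6190·11.1716 + 0.3810·64.7500] = 29.1575; exercise value = 14.0000 ≤ continuation, so V_0 = 29.1575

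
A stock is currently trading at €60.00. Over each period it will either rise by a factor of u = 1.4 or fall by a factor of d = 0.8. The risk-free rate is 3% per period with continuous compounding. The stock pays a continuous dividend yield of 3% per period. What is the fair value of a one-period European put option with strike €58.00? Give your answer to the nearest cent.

€6.47

Per-period risk-free factor R = e^0.03 = 1.0305; dividend-adjusted growth = e^(0.03−0.03) = 1.0000.
Risk-neutral probability p = (1.0000 − 0.8)/(1.4 − 0.8) = 0.2000/0.6000 = 0.3333
Terminal stock prices: S_u = 84, S_d = 48
Terminal payoffs (K − S): max(-26, 0) = 0, max(10, 0) = 10
Node 0 (S = 60): V_0 = e^(−0.03)·[0.3333·0.0000 + 0.6667·10.0000] = 6.4696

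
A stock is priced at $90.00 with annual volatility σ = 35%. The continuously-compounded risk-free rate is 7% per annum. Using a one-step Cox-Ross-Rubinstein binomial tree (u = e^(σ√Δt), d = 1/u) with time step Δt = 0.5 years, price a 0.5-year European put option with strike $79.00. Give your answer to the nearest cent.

CRR parameters: u = e^(σ√Δt) = e^(0.35·√0.5) = 1.2808, d = 1/u = 0.7808
Per-period rate: rΔt = 0.07·0.5 = 0.035, so R = e^0.035 = 1.0356
Risk-neutral probability p = (e^0.035 − 0.7808)/(1.2808 − 0.7808) = 0.2549/0.5000 = 0.5097
Terminal stock prices: S_u = 115.3, S_d = 70.27
Terminal payoffs (K − S): max(-36.27, 0) = 0, max(8.732, 0) = 8.732
Node 0 (S = 90): V_0 = e^(−0.035)·[0.5097·0.0000 + 0.4903·8.7316] = 4.1341

$4.13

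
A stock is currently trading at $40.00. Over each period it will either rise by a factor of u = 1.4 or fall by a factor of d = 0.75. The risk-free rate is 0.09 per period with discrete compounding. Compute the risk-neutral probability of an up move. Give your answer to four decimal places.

p = 0.5231

Risk-neutral probability p = (1 + 0.09 − 0.75)/(1.4 − 0.75) = 0.3400/0.6500 = 0.5231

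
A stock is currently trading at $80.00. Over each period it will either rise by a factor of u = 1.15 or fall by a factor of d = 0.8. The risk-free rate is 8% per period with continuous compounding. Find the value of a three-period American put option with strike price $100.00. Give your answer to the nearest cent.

Risk-neutral probability p = (e^0.08 − 0.8)/(1.15 − 0.8) = 0.2833/0.3500 = 0.8094
Terminal stock prices: S_uuu = 121.7, S_uud = 84.64, S_udd = 58.88, S_ddd = 40.96
Terminal payoffs (K − S): max(-21.67, 0) = 0, max(15.36, 0) = 15.36, max(41.12, 0) = 41.12, max(59.04, 0) = 59.04
Node uu (S = 105.8): continuation = e^(−0.08)·[0.8094·0.0000 + 0.1906·15.3600] = 2.7026; exercise value = 0.0000 ≤ continuation, so V_uu = 2.7026
Node ud (S = 73.6): continuation = e^(−0.08)·[0.8094·15.3600 + 0.1906·41.1200] = 18.7116; exercise value = 26.4000 > continuation, so V_ud = 26.4000 (exercise)
Node dd (S = 51.2): continuation = e^(−0.08)·[0.8094·41.1200 + 0.1906·59.0400] = 41.1116; exercise value = 48.8000 > continuation, so V_dd = 48.8000 (exercise)
Node u (S = 92): continuation = e^(−0.08)·[0.8094·2.7026 + 0.1906·26.4000] = 6.6645; exercise value = 8.0000 > continuation, so V_u = 8.0000 (exercise)
Node d (S = 64): continuation = e^(−0.08)·[0.8094·26.4000 + 0.1906·48.8000] = 28.3116; exercise value = 36.0000 > continuation, so V_d = 36.0000 (exercise)
Node 0 (S = 80): continuation = e^(−0.08)·[0.8094·8.0000 + 0.1906·36.0000] = 12.3116; exercise value = 20.0000 > continuation, so V_0 = 20.0000 (exercise)

$20.00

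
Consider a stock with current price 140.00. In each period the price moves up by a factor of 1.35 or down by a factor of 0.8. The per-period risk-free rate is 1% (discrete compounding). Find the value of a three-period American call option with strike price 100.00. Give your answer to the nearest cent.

49.43

Risk-neutral probability p = (1 + 0.01 − 0.8)/(1.35 − 0.8) = 0.2100/0.5500 = 0.3818
Terminal stock prices: S_uuu = 344.5, S_uud = 204.1, S_udd = 121, S_ddd = 71.68
Terminal payoffs (S − K): max(244.5, 0) = 244.5, max(104.1, 0) = 104.1, max(20.96, 0) = 20.96, max(-28.32, 0) = 0
Node uu (S = 255.2): continuation = 1/1.01·[0.3818·244.4525 + 0.6182·104.1200] = 156.1401; exercise value = 155.1500 ≤ continuation, so V_uu = 156.1401
Node ud (S = 151.2): continuation = 1/1.01·[0.3818·104.1200 + 0.6182·20.9600] = 52.1901; exercise value = 51.2000 ≤ continuation, so V_ud = 52.1901
Node dd (S = 89.6): continuation = 1/1.01·[0.3818·20.9600 + 0.6182·0.0000] = 7.9237; exercise value = 0.0000 ≤ continuation, so V_dd = 7.9237
Node u (S = 189): continuation = 1/1.01·[0.3818·156.1401 + 0.6182·52.1901] = 90.9704; exercise value = 89.0000 ≤ continuation, so V_u = 90.9704
Node d (S = 112): continuation = 1/1.01·[0.3818·52.1901 + 0.6182·7.9237] = 24.5796; exercise value = 12.0000 ≤ continuation, so V_d = 24.5796
Node 0 (S = 140): continuation = 1/1.01·[0.3818·90.9704 + 0.6182·24.5796] = 49.4345; exercise value = 40.0000 ≤ continuation, so V_0 = 49.4345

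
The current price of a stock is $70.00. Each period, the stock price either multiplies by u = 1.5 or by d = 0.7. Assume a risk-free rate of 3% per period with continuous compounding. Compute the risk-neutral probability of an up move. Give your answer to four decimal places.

p = 0.4131

Risk-neutral probability p = (e^0.03 − 0.7)/(1.5 − 0.7) = 0.3305/0.8000 = 0.4131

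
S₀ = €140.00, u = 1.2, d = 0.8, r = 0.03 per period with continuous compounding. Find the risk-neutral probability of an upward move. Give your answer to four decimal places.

Risk-neutral probability p = (e^0.03 − 0.8)/(1.2 − 0.8) = 0.2305/0.4000 = 0.5761

p = 0.5761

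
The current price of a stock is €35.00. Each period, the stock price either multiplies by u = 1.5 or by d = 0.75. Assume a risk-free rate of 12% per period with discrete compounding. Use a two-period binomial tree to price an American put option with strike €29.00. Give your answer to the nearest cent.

Risk-neutral probability p = (1 + 0.12 − 0.75)/(1.5 − 0.75) = 0.3700/0.7500 = 0.4933
Terminal stock prices: S_uu = 78.75, S_ud = 39.38, S_dd = 19.69
Terminal payoffs (K − S): max(-49.75, 0) = 0, max(-10.38, 0) = 0, max(9.312, 0) = 9.312
Node u (S = 52.5): continuation = 1/1.12·[0.4933·0.0000 + 0.5067·0.0000] = 0.0000; exercise value = 0.0000 ≤ continuation, so V_u = 0.0000
Node d (S = 26.25): continuation = 1/1.12·[0.4933·0.0000 + 0.5067·9.3125] = 4.2128; exercise value = 2.7500 ≤ continuation, so V_d = 4.2128
Node 0 (S = 35): continuation = 1/1.12·[0.4933·0.0000 + 0.5067·4.2128] = 1.9058; exercise value = 0.0000 ≤ continuation, so V_0 = 1.9058

€1.91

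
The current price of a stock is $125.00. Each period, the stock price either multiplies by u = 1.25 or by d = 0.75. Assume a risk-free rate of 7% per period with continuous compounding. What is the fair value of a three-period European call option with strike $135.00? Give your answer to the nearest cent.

$27.87

Risk-neutral probability p = (e^0.07 − 0.75)/(1.25 − 0.75) = 0.3225/0.5000 = 0.6450
Terminal stock prices: S_uuu = 244.1, S_uud = 146.5, S_udd = 87.89, S_ddd = 52.73
Terminal payoffs (S − K): max(109.1, 0) = 109.1, max(11.48, 0) = 11.48, max(-47.11, 0) = 0, max(-82.27, 0) = 0
Node uu (S = 195.3): V_uu = e^(−0.07)·[0.6450·109.1406 + 0.3550·11.4844] = 69.4393
Node ud (S = 117.2): V_ud = e^(−0.07)·[0.6450·11.4844 + 0.3550·0.0000] = 6.9068
Node dd (S = 70.31): V_dd = e^(−0.07)·[0.6450·0.0000 + 0.3550·0.0000] = 0.0000
Node u (S = 156.2): V_u = e^(−0.07)·[0.6450·69.4393 + 0.3550·6.9068] = 44.0475
Node d (S = 93.75): V_d = e^(−0.07)·[0.6450·6.9068 + 0.3550·0.0000] = 4.1538
Node 0 (S = 125): V_0 = e^(−0.07)·[0.6450·44.0475 + 0.3550·4.1538] = 27.8654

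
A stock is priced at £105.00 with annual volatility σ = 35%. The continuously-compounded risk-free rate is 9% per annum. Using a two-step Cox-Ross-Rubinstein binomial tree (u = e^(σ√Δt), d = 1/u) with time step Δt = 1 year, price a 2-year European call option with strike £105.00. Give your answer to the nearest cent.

£26.43

CRR parameters: u = e^(σ√Δt) = e^(0.35·√1) = 1.4191, d = 1/u = 0.7047
Per-period rate: rΔt = 0.09·1 = 0.09, so R = e^0.09 = 1.0942
Risk-neutral probability p = (e^0.09 − 0.7047)/(1.4191 − 0.7047) = 0.3895/0.7144 = 0.5452
Terminal stock prices: S_uu = 211.4, S_ud = 105, S_dd = 52.14
Terminal payoffs (S − K): max(106.4, 0) = 106.4, max(0, 0) = 0, max(-52.86, 0) = 0
Node u (S = 149): V_u = e^(−0.09)·[0.5452·106.4440 + 0.4548·0.0000] = 53.0393
Node d (S = 73.99): V_d = e^(−0.09)·[0.5452·0.0000 + 0.4548·0.0000] = 0.0000
Node 0 (S = 105): V_0 = e^(−0.09)·[0.5452·53.0393 + 0.4548·0.0000] = 26.4286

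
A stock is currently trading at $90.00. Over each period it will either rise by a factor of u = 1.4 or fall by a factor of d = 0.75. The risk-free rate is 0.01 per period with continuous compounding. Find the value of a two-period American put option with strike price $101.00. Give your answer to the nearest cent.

Risk-neutral probability p = (e^0.01 − 0.75)/(1.4 − 0.75) = 0.2601/0.6500 = 0.4001
Terminal stock prices: S_uu = 176.4, S_ud = 94.5, S_dd = 50.62
Terminal payoffs (K − S): max(-75.4, 0) = 0, max(6.5, 0) = 6.5, max(50.38, 0) = 50.38
Node u (S = 126): continuation = e^(−0.01)·[0.4001·0.0000 + 0.5999·6.5000] = 3.8607; exercise value = 0.0000 ≤ continuation, so V_u = 3.8607
Node d (S = 67.5): continuation = e^(−0.01)·[0.4001·6.5000 + 0.5999·50.3750] = 32.4950; exercise value = 33.5000 > continuation, so V_d = 33.5000 (exercise)
Node 0 (S = 90): continuation = e^(−0.01)·[0.4001·3.8607 + 0.5999·33.5000] = 21.4267; exercise value = 11.0000 ≤ continuation, so V_0 = 21.4267

$21.43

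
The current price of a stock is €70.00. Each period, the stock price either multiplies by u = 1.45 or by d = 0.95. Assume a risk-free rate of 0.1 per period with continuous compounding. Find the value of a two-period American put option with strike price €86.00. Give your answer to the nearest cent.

€16.00

Risk-neutral probability p = (e^0.1 − 0.95)/(1.45 − 0.95) = 0.1552/0.5000 = 0.3103
Terminal stock prices: S_uu = 147.2, S_ud = 96.42, S_dd = 63.17
Terminal payoffs (K − S): max(-61.18, 0) = 0, max(-10.42, 0) = 0, max(22.83, 0) = 22.83
Node u (S = 101.5): continuation = e^(−0.1)·[0.3103·0.0000 + 0.6897·0.0000] = 0.0000; exercise value = 0.0000 ≤ continuation, so V_u = 0.0000
Node d (S = 66.5): continuation = e^(−0.1)·[0.3103·0.0000 + 0.6897·22.8250] = 14.2435; exercise value = 19.5000 > continuation, so V_d = 19.5000 (exercise)
Node 0 (S = 70): continuation = e^(−0.1)·[0.3103·0.0000 + 0.6897·19.5000] = 12.1686; exercise value = 16.0000 > continuation, so V_0 = 16.0000 (exercise)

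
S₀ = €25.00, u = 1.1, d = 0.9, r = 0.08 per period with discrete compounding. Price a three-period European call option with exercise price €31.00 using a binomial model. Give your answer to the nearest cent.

€1.32

Risk-neutral probability p = (1 + 0.08 − 0.9)/(1.1 − 0.9) = 0.1800/0.2000 = 0.9000
Terminal stock prices: S_uuu = 33.28, S_uud = 27.23, S_udd = 22.28, S_ddd = 18.23
Terminal payoffs (S − K): max(2.275, 0) = 2.275, max(-3.775, 0) = 0, max(-8.725, 0) = 0, max(-12.77, 0) = 0
Node uu (S = 30.25): V_uu = 1/1.08·[0.9000·2.2750 + 0.1000·0.0000] = 1.8958
Node ud (S = 24.75): V_ud = 1/1.08·[0.9000·0.0000 + 0.1000·0.0000] = 0.0000
Node dd (S = 20.25): V_dd = 1/1.08·[0.9000·0.0000 + 0.1000·0.0000] = 0.0000
Node u (S = 27.5): V_u = 1/1.08·[0.9000·1.8958 + 0.1000·0.0000] = 1.5799
Node d (S = 22.5): V_d = 1/1.08·[0.9000·0.0000 + 0.1000·0.0000] = 0.0000
Node 0 (S = 25): V_0 = 1/1.08·[0.9000·1.5799 + 0.1000·0.0000] = 1.3166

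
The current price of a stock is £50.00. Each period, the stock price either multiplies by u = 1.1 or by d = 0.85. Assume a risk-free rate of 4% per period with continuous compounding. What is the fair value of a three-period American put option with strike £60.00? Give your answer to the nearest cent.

£10.00

Risk-neutral probability p = (e^0.04 − 0.85)/(1.1 − 0.85) = 0.1908/0.2500 = 0.7632
Terminal stock prices: S_uuu = 66.55, S_uud = 51.43, S_udd = 39.74, S_ddd = 30.71
Terminal payoffs (K − S): max(-6.55, 0) = 0, max(8.575, 0) = 8.575, max(20.26, 0) = 20.26, max(29.29, 0) = 29.29
Node uu (S = 60.5): continuation = e^(−0.04)·[0.7632·0.0000 + 0.2368·8.5750] = 1.9506; exercise value = 0.0000 ≤ continuation, so V_uu = 1.9506
Node ud (S = 46.75): continuation = e^(−0.04)·[0.7632·8.5750 + 0.2368·20.2625] = 10.8974; exercise value = 13.2500 > continuation, so V_ud = 13.2500 (exercise)
Node dd (S = 36.12): continuation = e^(−0.04)·[0.7632·20.2625 + 0.2368·29.2938] = 21.5224; exercise value = 23.8750 > continuation, so V_dd = 23.8750 (exercise)
Node u (S = 55): continuation = e^(−0.04)·[0.7632·1.9506 + 0.2368·13.2500] = 4.4444; exercise value = 5.0000 > continuation, so V_u = 5.0000 (exercise)
Node d (S = 42.5): continuation = e^(−0.04)·[0.7632·13.2500 + 0.2368·23.8750] = 15.1474; exercise value = 17.5000 > continuation, so V_d = 17.5000 (exercise)
Node 0 (S = 50): continuation = e^(−0.04)·[0.7632·5.0000 + 0.2368·17.5000] = 7.6474; exercise value = 10.0000 > continuation, so V_0 = 10.0000 (exercise)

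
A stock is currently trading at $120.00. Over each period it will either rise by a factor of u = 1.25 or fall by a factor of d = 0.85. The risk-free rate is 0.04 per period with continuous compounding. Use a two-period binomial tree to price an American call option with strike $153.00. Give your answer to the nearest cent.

$7.25

Risk-neutral probability p = (e^0.04 − 0.85)/(1.25 − 0.85) = 0.1908/0.4000 = 0.4770
Terminal stock prices: S_uu = 187.5, S_ud = 127.5, S_dd = 86.7
Terminal payoffs (S − K): max(34.5, 0) = 34.5, max(-25.5, 0) = 0, max(-66.3, 0) = 0
Node u (S = 150): continuation = e^(−0.04)·[0.4770·34.5000 + 0.5230·0.0000] = 15.8121; exercise value = 0.0000 ≤ continuation, so V_u = 15.8121
Node d (S = 102): continuation = e^(−0.04)·[0.4770·0.0000 + 0.5230·0.0000] = 0.0000; exercise value = 0.0000 ≤ continuation, so V_d = 0.0000
Node 0 (S = 120): continuation = e^(−0.04)·[0.4770·15.8121 + 0.5230·0.0000] = 7.2471; exercise value = 0.0000 ≤ continuation, so V_0 = 7.2471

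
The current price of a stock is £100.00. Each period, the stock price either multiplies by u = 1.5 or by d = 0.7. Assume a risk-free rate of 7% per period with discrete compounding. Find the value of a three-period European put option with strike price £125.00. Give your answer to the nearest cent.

Risk-neutral probability p = (1 + 0.07 − 0.7)/(1.5 − 0.7) = 0.3700/0.8000 = 0.4625
Terminal stock prices: S_uuu = 337.5, S_uud = 157.5, S_udd = 73.5, S_ddd = 34.3
Terminal payoffs (K − S): max(-212.5, 0) = 0, max(-32.5, 0) = 0, max(51.5, 0) = 51.5, max(90.7, 0) = 90.7
Node uu (S = 225): V_uu = 1/1.07·[0.4625·0.0000 + 0.5375·0.0000] = 0.0000
Node ud (S = 105): V_ud = 1/1.07·[0.4625·0.0000 + 0.5375·51.5000] = 25.8703
Node dd (S = 49): V_dd = 1/1.07·[0.4625·51.5000 + 0.5375·90.7000] = 67.8224
Node u (S = 150): V_u = 1/1.07·[0.4625·0.0000 + 0.5375·25.8703] = 12.9956
Node d (S = 70): V_d = 1/1.07·[0.4625·25.8703 + 0.5375·67.8224] = 45.2519
Node 0 (S = 100): V_0 = 1/1.07·[0.4625·12.9956 + 0.5375·45.2519] = 28.3490

£28.35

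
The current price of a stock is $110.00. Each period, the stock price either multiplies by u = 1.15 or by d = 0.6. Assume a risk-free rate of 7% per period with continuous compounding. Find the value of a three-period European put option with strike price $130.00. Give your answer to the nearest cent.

$14.55

Risk-neutral probability p = (e^0.07 − 0.6)/(1.15 − 0.6) = 0.4725/0.5500 = 0.8591
Terminal stock prices: S_uuu = 167.3, S_uud = 87.28, S_udd = 45.54, S_ddd = 23.76
Terminal payoffs (K − S): max(-37.3, 0) = 0, max(42.72, 0) = 42.72, max(84.46, 0) = 84.46, max(106.2, 0) = 106.2
Node uu (S = 145.5): V_uu = e^(−0.07)·[0.8591·0.0000 + 0.1409·42.7150] = 5.6114
Node ud (S = 75.9): V_ud = e^(−0.07)·[0.8591·42.7150 + 0.1409·84.4600] = 45.3112
Node dd (S = 39.6): V_dd = e^(−0.07)·[0.8591·84.4600 + 0.1409·106.2400] = 81.6112
Node u (S = 126.5): V_u = e^(−0.07)·[0.8591·5.6114 + 0.1409·45.3112] = 10.4474
Node d (S = 66): V_d = e^(−0.07)·[0.8591·45.3112 + 0.1409·81.6112] = 47.0166
Node 0 (S = 110): V_0 = e^(−0.07)·[0.8591·10.4474 + 0.1409·47.0166] = 14.5451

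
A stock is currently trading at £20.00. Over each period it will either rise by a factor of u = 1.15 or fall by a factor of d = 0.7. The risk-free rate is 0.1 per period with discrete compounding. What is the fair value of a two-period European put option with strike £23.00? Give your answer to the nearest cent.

£1.26

Risk-neutral probability p = (1 + 0.1 − 0.7)/(1.15 − 0.7) = 0.4000/0.4500 = 0.8889
Terminal stock prices: S_uu = 26.45, S_ud = 16.1, S_dd = 9.8
Terminal payoffs (K − S): max(-3.45, 0) = 0, max(6.9, 0) = 6.9, max(13.2, 0) = 13.2
Node u (S = 23): V_u = 1/1.1·[0.8889·0.0000 + 0.1111·6.9000] = 0.6970
Node d (S = 14): V_d = 1/1.1·[0.8889·6.9000 + 0.1111·13.2000] = 6.9091
Node 0 (S = 20): V_0 = 1/1.1·[0.8889·0.6970 + 0.1111·6.9091] = 1.2611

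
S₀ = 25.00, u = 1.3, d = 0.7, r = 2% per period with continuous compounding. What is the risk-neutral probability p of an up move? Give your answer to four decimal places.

p = 0.5337

Risk-neutral probability p = (e^0.02 − 0.7)/(1.3 − 0.7) = 0.3202/0.6000 = 0.5337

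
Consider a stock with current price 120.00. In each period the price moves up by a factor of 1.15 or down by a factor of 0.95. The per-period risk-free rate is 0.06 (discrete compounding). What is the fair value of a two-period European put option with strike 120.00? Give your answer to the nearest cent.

Risk-neutral probability p = (1 + 0.06 − 0.95)/(1.15 − 0.95) = 0.1100/0.2000 = 0.5500
Terminal stock prices: S_uu = 158.7, S_ud = 131.1, S_dd = 108.3
Terminal payoffs (K − S): max(-38.7, 0) = 0, max(-11.1, 0) = 0, max(11.7, 0) = 11.7
Node u (S = 138): V_u = 1/1.06·[0.5500·0.0000 + 0.4500·0.0000] = 0.0000
Node d (S = 114): V_d = 1/1.06·[0.5500·0.0000 + 0.4500·11.7000] = 4.9670
Node 0 (S = 120): V_0 = 1/1.06·[0.5500·0.0000 + 0.4500·4.9670] = 2.1086

2.11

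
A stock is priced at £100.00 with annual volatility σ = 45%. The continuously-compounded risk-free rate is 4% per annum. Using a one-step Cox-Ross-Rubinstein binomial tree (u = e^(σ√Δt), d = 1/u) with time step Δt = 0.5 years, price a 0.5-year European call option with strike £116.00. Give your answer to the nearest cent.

£9.52

CRR parameters: u = e^(σ√Δt) = e^(0.45·√0.5) = 1.3746, d = 1/u = 0.7275
Per-period rate: rΔt = 0.04·0.5 = 0.02, so R = e^0.02 = 1.0202
Risk-neutral probability p = (e^0.02 − 0.7275)/(1.3746 − 0.7275) = 0.2927/0.6472 = 0.4523
Terminal stock prices: S_u = 137.5, S_d = 72.75
Terminal payoffs (S − K): max(21.46, 0) = 21.46, max(-43.25, 0) = 0
Node 0 (S = 100): V_0 = e^(−0.02)·[0.4523·21.4648 + 0.5477·0.0000] = 9.5169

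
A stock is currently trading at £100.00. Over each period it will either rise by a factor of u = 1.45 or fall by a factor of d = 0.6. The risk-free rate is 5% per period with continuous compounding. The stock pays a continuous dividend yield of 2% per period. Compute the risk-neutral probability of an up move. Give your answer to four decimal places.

p = 0.5064

Per-period risk-free factor R = e^0.05 = 1.0513; dividend-adjusted growth = e^(0.05−0.02) = 1.0305.
Risk-neutral probability p = (1.0305 − 0.6)/(1.45 − 0.6) = 0.4305/0.8500 = 0.5064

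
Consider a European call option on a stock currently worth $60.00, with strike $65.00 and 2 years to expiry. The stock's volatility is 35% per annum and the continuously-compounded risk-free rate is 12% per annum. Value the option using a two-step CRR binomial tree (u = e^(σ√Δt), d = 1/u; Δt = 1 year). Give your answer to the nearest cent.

$15.38

CRR parameters: u = e^(σ√Δt) = e^(0.35·√1) = 1.4191, d = 1/u = 0.7047
Per-period rate: rΔt = 0.12·1 = 0.12, so R = e^0.12 = 1.1275
Risk-neutral probability p = (e^0.12 − 0.7047)/(1.4191 − 0.7047) = 0.4228/0.7144 = 0.5919
Terminal stock prices: S_uu = 120.8, S_ud = 60, S_dd = 29.8
Terminal payoffs (S − K): max(55.83, 0) = 55.83, max(-5, 0) = 0, max(-35.2, 0) = 0
Node u (S = 85.14): V_u = e^(−0.12)·[0.5919·55.8252 + 0.4081·0.0000] = 29.3042
Node d (S = 42.28): V_d = e^(−0.12)·[0.5919·0.0000 + 0.4081·0.0000] = 0.0000
Node 0 (S = 60): V_0 = e^(−0.12)·[0.5919·29.3042 + 0.4081·0.0000] = 15.3826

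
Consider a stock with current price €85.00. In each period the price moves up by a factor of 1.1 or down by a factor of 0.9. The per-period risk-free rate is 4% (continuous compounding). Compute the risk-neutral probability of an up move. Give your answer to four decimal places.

Risk-neutral probability p = (e^0.04 − 0.9)/(1.1 − 0.9) = 0.1408/0.2000 = 0.7041

p = 0.7041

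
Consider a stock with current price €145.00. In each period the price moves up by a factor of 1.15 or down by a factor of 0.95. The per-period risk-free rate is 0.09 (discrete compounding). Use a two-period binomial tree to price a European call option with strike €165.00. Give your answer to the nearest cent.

Risk-neutral probability p = (1 + 0.09 − 0.95)/(1.15 − 0.95) = 0.1400/0.2000 = 0.7000
Terminal stock prices: S_uu = 191.8, S_ud = 158.4, S_dd = 130.9
Terminal payoffs (S − K): max(26.76, 0) = 26.76, max(-6.588, 0) = 0, max(-34.14, 0) = 0
Node u (S = 166.8): V_u = 1/1.09·[0.7000·26.7625 + 0.3000·0.0000] = 17.1869
Node d (S = 137.8): V_d = 1/1.09·[0.7000·0.0000 + 0.3000·0.0000] = 0.0000
Node 0 (S = 145): V_0 = 1/1.09·[0.7000·17.1869 + 0.3000·0.0000] = 11.0375

€11.04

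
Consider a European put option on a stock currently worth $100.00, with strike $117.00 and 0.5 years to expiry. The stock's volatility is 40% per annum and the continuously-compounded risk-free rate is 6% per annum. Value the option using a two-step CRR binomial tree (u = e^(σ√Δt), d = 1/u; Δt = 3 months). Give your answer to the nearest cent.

CRR parameters: u = e^(σ√Δt) = e^(0.4·√0.25) = 1.2214, d = 1/u = 0.8187
Per-period rate: rΔt = 0.06·0.25 = 0.015, so R = e^0.015 = 1.0151
Risk-neutral probability p = (e^0.015 − 0.8187)/(1.2214 − 0.8187) = 0.1964/0.4027 = 0.4877
Terminal stock prices: S_uu = 149.2, S_ud = 100, S_dd = 67.03
Terminal payoffs (K − S): max(-32.18, 0) = 0, max(17, 0) = 17, max(49.97, 0) = 49.97
Node u (S = 122.1): V_u = e^(−0.015)·[0.4877·0.0000 + 0.5123·17.0000] = 8.5795
Node d (S = 81.87): V_d = e^(−0.015)·[0.4877·17.0000 + 0.5123·49.9680] = 33.3850
Node 0 (S = 100): V_0 = e^(−0.015)·[0.4877·8.5795 + 0.5123·33.3850] = 20.9705

$20.97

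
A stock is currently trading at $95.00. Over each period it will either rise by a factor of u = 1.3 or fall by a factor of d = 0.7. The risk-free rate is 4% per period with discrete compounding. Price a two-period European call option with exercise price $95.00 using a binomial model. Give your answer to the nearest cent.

Risk-neutral probability p = (1 + 0.04 − 0.7)/(1.3 − 0.7) = 0.3400/0.6000 = 0.5667
Terminal stock prices: S_uu = 160.6, S_ud = 86.45, S_dd = 46.55
Terminal payoffs (S − K): max(65.55, 0) = 65.55, max(-8.55, 0) = 0, max(-48.45, 0) = 0
Node u (S = 123.5): V_u = 1/1.04·[0.5667·65.5500 + 0.4333·0.0000] = 35.7163
Node d (S = 66.5): V_d = 1/1.04·[0.5667·0.0000 + 0.4333·0.0000] = 0.0000
Node 0 (S = 95): V_0 = 1/1.04·[0.5667·35.7163 + 0.4333·0.0000] = 19.4608

$19.46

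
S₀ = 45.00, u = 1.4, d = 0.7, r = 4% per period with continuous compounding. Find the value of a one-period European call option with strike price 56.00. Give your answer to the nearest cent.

3.27

Risk-neutral probability p = (e^0.04 − 0.7)/(1.4 − 0.7) = 0.3408/0.7000 = 0.4869
Terminal stock prices: S_u = 63, S_d = 31.5
Terminal payoffs (S − K): max(7, 0) = 7, max(-24.5, 0) = 0
Node 0 (S = 45): V_0 = e^(−0.04)·[0.4869·7.0000 + 0.5131·0.0000] = 3.2745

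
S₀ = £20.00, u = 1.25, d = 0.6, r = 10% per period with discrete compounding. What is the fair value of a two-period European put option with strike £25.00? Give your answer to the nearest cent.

£3.72

Risk-neutral probability p = (1 + 0.1 − 0.6)/(1.25 − 0.6) = 0.5000/0.6500 = 0.7692
Terminal stock prices: S_uu = 31.25, S_ud = 15, S_dd = 7.2
Terminal payoffs (K − S): max(-6.25, 0) = 0, max(10, 0) = 10, max(17.8, 0) = 17.8
Node u (S = 25): V_u = 1/1.1·[0.7692·0.0000 + 0.2308·10.0000] = 2.0979
Node d (S = 12): V_d = 1/1.1·[0.7692·10.0000 + 0.2308·17.8000] = 10.7273
Node 0 (S = 20): V_0 = 1/1.1·[0.7692·2.0979 + 0.2308·10.7273] = 3.7175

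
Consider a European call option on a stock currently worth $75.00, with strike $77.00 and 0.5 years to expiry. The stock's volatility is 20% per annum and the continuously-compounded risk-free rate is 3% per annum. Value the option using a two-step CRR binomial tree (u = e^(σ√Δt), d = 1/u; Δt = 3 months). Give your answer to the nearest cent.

$3.78

CRR parameters: u = e^(σ√Δt) = e^(0.2·√0.25) = 1.1052, d = 1/u = 0.9048
Per-period rate: rΔt = 0.03·0.25 = 0.0075, so R = e^0.0075 = 1.0075
Risk-neutral probability p = (e^0.0075 − 0.9048)/(1.1052 − 0.9048) = 0.1027/0.2003 = 0.5126
Terminal stock prices: S_uu = 91.61, S_ud = 75, S_dd = 61.4
Terminal payoffs (S − K): max(14.61, 0) = 14.61, max(-2, 0) = 0, max(-15.6, 0) = 0
Node u (S = 82.89): V_u = e^(−0.0075)·[0.5126·14.6052 + 0.4874·0.0000] = 7.4307
Node d (S = 67.86): V_d = e^(−0.0075)·[0.5126·0.0000 + 0.4874·0.0000] = 0.0000
Node 0 (S = 75): V_0 = e^(−0.0075)·[0.5126·7.4307 + 0.4874·0.0000] = 3.7805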